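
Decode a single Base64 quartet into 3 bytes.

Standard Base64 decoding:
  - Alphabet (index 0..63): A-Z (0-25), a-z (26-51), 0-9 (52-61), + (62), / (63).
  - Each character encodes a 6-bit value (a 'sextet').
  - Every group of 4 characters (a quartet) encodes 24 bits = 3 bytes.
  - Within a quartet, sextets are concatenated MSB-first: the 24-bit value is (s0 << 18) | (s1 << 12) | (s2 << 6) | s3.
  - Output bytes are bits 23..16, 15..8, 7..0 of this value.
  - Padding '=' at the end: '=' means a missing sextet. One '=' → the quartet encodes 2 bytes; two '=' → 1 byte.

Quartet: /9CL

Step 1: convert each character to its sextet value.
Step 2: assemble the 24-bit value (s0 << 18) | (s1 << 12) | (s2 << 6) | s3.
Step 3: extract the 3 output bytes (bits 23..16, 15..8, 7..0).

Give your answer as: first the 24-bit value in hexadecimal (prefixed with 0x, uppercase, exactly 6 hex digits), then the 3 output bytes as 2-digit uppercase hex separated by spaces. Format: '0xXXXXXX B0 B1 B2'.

Sextets: /=63, 9=61, C=2, L=11
24-bit: (63<<18) | (61<<12) | (2<<6) | 11
      = 0xFC0000 | 0x03D000 | 0x000080 | 0x00000B
      = 0xFFD08B
Bytes: (v>>16)&0xFF=FF, (v>>8)&0xFF=D0, v&0xFF=8B

Answer: 0xFFD08B FF D0 8B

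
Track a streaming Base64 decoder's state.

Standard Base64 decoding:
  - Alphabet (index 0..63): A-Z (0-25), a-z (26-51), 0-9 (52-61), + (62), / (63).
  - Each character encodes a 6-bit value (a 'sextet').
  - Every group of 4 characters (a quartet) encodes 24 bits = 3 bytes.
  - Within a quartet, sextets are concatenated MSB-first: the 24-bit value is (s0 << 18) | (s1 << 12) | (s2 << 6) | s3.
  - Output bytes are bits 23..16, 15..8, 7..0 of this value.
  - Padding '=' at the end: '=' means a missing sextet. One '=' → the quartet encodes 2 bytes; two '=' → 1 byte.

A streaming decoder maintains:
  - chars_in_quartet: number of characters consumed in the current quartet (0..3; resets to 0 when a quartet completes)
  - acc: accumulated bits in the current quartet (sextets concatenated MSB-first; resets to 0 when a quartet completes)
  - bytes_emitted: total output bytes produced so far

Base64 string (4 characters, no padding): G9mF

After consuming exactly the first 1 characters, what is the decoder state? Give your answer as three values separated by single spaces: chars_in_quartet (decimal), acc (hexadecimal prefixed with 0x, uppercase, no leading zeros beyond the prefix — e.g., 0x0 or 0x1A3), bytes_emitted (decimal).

Answer: 1 0x6 0

Derivation:
After char 0 ('G'=6): chars_in_quartet=1 acc=0x6 bytes_emitted=0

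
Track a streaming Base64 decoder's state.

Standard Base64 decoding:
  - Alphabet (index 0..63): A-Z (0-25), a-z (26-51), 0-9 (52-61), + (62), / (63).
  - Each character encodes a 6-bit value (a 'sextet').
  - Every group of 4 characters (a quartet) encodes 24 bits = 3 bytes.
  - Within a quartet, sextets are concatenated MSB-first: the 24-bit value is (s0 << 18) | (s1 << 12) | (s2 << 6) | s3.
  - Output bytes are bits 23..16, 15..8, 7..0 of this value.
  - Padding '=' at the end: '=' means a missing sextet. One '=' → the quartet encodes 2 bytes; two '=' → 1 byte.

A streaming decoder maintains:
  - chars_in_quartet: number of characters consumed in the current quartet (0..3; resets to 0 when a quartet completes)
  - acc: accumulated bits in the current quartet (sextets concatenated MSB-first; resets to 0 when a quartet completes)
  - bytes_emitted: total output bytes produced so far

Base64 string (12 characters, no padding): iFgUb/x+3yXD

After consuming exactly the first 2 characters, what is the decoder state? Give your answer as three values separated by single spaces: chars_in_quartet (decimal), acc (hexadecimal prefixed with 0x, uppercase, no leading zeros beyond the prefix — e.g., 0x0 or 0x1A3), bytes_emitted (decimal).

After char 0 ('i'=34): chars_in_quartet=1 acc=0x22 bytes_emitted=0
After char 1 ('F'=5): chars_in_quartet=2 acc=0x885 bytes_emitted=0

Answer: 2 0x885 0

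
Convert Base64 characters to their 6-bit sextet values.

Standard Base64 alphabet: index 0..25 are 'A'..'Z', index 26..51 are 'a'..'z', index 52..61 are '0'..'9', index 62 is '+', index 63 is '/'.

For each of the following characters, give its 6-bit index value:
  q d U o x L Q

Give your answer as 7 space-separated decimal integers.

'q': a..z range, 26 + ord('q') − ord('a') = 42
'd': a..z range, 26 + ord('d') − ord('a') = 29
'U': A..Z range, ord('U') − ord('A') = 20
'o': a..z range, 26 + ord('o') − ord('a') = 40
'x': a..z range, 26 + ord('x') − ord('a') = 49
'L': A..Z range, ord('L') − ord('A') = 11
'Q': A..Z range, ord('Q') − ord('A') = 16

Answer: 42 29 20 40 49 11 16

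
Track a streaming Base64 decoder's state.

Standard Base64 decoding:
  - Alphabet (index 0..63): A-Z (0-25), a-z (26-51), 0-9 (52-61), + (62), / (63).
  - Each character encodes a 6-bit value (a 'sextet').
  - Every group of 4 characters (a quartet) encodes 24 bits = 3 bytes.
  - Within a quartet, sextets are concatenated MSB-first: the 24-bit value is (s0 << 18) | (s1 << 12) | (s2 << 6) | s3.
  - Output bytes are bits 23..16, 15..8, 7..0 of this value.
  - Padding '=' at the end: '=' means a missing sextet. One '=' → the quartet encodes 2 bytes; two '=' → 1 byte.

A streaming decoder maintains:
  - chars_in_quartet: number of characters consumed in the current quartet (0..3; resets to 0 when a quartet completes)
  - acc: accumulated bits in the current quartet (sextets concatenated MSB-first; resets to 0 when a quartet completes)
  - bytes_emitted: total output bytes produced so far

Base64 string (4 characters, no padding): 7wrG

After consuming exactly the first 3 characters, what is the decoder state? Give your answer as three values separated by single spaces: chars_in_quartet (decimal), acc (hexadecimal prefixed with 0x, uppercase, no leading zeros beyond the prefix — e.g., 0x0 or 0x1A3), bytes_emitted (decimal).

Answer: 3 0x3BC2B 0

Derivation:
After char 0 ('7'=59): chars_in_quartet=1 acc=0x3B bytes_emitted=0
After char 1 ('w'=48): chars_in_quartet=2 acc=0xEF0 bytes_emitted=0
After char 2 ('r'=43): chars_in_quartet=3 acc=0x3BC2B bytes_emitted=0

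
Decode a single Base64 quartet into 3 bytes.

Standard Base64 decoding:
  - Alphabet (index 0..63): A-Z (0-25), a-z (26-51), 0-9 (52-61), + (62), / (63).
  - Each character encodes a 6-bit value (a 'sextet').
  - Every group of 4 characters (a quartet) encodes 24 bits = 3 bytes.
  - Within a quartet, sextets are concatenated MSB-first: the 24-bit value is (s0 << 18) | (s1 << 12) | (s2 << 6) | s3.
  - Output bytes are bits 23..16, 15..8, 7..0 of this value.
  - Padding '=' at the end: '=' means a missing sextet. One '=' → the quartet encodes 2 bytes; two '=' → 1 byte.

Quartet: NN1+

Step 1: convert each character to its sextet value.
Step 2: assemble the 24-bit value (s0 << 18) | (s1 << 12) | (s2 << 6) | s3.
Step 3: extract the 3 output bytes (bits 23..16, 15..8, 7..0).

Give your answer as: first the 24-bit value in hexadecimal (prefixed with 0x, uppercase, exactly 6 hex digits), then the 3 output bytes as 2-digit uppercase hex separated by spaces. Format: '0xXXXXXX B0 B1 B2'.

Answer: 0x34DD7E 34 DD 7E

Derivation:
Sextets: N=13, N=13, 1=53, +=62
24-bit: (13<<18) | (13<<12) | (53<<6) | 62
      = 0x340000 | 0x00D000 | 0x000D40 | 0x00003E
      = 0x34DD7E
Bytes: (v>>16)&0xFF=34, (v>>8)&0xFF=DD, v&0xFF=7E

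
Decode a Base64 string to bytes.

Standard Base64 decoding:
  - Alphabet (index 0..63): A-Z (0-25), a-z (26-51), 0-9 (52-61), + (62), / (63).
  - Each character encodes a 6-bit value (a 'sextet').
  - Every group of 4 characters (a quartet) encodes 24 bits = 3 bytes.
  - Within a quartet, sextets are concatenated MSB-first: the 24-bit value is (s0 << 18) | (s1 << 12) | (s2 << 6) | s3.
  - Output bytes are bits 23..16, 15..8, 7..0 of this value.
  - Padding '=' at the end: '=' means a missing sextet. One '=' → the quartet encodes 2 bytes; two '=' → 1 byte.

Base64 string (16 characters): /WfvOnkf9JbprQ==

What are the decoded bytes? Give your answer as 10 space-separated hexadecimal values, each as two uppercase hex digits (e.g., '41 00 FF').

After char 0 ('/'=63): chars_in_quartet=1 acc=0x3F bytes_emitted=0
After char 1 ('W'=22): chars_in_quartet=2 acc=0xFD6 bytes_emitted=0
After char 2 ('f'=31): chars_in_quartet=3 acc=0x3F59F bytes_emitted=0
After char 3 ('v'=47): chars_in_quartet=4 acc=0xFD67EF -> emit FD 67 EF, reset; bytes_emitted=3
After char 4 ('O'=14): chars_in_quartet=1 acc=0xE bytes_emitted=3
After char 5 ('n'=39): chars_in_quartet=2 acc=0x3A7 bytes_emitted=3
After char 6 ('k'=36): chars_in_quartet=3 acc=0xE9E4 bytes_emitted=3
After char 7 ('f'=31): chars_in_quartet=4 acc=0x3A791F -> emit 3A 79 1F, reset; bytes_emitted=6
After char 8 ('9'=61): chars_in_quartet=1 acc=0x3D bytes_emitted=6
After char 9 ('J'=9): chars_in_quartet=2 acc=0xF49 bytes_emitted=6
After char 10 ('b'=27): chars_in_quartet=3 acc=0x3D25B bytes_emitted=6
After char 11 ('p'=41): chars_in_quartet=4 acc=0xF496E9 -> emit F4 96 E9, reset; bytes_emitted=9
After char 12 ('r'=43): chars_in_quartet=1 acc=0x2B bytes_emitted=9
After char 13 ('Q'=16): chars_in_quartet=2 acc=0xAD0 bytes_emitted=9
Padding '==': partial quartet acc=0xAD0 -> emit AD; bytes_emitted=10

Answer: FD 67 EF 3A 79 1F F4 96 E9 AD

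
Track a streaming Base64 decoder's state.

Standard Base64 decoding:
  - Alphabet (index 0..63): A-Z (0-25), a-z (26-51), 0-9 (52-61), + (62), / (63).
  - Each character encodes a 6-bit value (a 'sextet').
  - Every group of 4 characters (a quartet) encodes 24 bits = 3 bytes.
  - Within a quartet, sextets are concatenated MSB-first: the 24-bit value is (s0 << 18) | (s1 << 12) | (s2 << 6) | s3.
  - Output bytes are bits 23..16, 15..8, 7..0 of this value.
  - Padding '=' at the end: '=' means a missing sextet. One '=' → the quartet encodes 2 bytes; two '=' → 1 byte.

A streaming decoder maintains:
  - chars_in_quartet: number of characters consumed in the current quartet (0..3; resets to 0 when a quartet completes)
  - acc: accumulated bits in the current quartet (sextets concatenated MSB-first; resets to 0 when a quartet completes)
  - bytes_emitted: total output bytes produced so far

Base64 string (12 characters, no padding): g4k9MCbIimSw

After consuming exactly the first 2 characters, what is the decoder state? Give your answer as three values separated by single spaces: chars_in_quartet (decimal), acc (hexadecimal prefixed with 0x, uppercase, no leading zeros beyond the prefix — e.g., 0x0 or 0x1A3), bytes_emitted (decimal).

After char 0 ('g'=32): chars_in_quartet=1 acc=0x20 bytes_emitted=0
After char 1 ('4'=56): chars_in_quartet=2 acc=0x838 bytes_emitted=0

Answer: 2 0x838 0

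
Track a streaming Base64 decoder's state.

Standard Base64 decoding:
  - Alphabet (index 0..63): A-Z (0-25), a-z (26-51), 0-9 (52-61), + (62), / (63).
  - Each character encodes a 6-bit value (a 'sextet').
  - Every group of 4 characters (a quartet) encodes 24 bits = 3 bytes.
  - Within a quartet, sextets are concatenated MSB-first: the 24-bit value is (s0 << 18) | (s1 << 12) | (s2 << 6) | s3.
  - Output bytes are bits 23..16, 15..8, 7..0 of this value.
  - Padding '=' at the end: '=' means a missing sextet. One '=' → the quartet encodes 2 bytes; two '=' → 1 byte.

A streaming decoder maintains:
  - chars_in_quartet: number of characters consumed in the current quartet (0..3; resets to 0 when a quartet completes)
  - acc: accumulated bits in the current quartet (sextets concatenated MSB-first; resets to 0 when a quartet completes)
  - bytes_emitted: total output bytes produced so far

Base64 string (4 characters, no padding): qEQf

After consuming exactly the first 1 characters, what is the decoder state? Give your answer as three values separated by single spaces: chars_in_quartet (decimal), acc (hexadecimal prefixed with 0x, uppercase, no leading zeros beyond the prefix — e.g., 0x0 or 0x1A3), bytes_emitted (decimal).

After char 0 ('q'=42): chars_in_quartet=1 acc=0x2A bytes_emitted=0

Answer: 1 0x2A 0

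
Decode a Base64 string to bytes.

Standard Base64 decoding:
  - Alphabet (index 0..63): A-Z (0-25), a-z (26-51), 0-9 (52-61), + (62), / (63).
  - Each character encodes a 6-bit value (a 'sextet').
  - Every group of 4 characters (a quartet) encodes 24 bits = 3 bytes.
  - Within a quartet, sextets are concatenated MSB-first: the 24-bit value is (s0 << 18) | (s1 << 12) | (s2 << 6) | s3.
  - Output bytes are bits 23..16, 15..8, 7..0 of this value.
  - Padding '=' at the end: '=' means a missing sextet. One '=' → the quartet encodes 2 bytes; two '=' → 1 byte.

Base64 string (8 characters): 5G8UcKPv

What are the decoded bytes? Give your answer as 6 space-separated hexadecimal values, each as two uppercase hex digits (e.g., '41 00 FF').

Answer: E4 6F 14 70 A3 EF

Derivation:
After char 0 ('5'=57): chars_in_quartet=1 acc=0x39 bytes_emitted=0
After char 1 ('G'=6): chars_in_quartet=2 acc=0xE46 bytes_emitted=0
After char 2 ('8'=60): chars_in_quartet=3 acc=0x391BC bytes_emitted=0
After char 3 ('U'=20): chars_in_quartet=4 acc=0xE46F14 -> emit E4 6F 14, reset; bytes_emitted=3
After char 4 ('c'=28): chars_in_quartet=1 acc=0x1C bytes_emitted=3
After char 5 ('K'=10): chars_in_quartet=2 acc=0x70A bytes_emitted=3
After char 6 ('P'=15): chars_in_quartet=3 acc=0x1C28F bytes_emitted=3
After char 7 ('v'=47): chars_in_quartet=4 acc=0x70A3EF -> emit 70 A3 EF, reset; bytes_emitted=6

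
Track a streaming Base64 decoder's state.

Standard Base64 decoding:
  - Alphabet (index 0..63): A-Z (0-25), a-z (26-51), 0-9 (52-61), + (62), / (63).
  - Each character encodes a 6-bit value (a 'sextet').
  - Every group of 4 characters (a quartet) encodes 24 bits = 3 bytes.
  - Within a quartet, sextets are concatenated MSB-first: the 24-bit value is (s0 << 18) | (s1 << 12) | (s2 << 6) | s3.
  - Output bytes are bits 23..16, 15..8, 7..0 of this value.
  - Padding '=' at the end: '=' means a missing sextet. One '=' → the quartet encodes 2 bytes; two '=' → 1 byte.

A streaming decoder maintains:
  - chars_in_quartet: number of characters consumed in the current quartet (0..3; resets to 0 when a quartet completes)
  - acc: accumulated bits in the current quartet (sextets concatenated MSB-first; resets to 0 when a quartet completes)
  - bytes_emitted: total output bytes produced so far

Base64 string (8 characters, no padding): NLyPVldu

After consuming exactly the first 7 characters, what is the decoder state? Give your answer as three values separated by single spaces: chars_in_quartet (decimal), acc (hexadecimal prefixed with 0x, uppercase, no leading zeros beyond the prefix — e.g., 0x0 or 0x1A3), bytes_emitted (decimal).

After char 0 ('N'=13): chars_in_quartet=1 acc=0xD bytes_emitted=0
After char 1 ('L'=11): chars_in_quartet=2 acc=0x34B bytes_emitted=0
After char 2 ('y'=50): chars_in_quartet=3 acc=0xD2F2 bytes_emitted=0
After char 3 ('P'=15): chars_in_quartet=4 acc=0x34BC8F -> emit 34 BC 8F, reset; bytes_emitted=3
After char 4 ('V'=21): chars_in_quartet=1 acc=0x15 bytes_emitted=3
After char 5 ('l'=37): chars_in_quartet=2 acc=0x565 bytes_emitted=3
After char 6 ('d'=29): chars_in_quartet=3 acc=0x1595D bytes_emitted=3

Answer: 3 0x1595D 3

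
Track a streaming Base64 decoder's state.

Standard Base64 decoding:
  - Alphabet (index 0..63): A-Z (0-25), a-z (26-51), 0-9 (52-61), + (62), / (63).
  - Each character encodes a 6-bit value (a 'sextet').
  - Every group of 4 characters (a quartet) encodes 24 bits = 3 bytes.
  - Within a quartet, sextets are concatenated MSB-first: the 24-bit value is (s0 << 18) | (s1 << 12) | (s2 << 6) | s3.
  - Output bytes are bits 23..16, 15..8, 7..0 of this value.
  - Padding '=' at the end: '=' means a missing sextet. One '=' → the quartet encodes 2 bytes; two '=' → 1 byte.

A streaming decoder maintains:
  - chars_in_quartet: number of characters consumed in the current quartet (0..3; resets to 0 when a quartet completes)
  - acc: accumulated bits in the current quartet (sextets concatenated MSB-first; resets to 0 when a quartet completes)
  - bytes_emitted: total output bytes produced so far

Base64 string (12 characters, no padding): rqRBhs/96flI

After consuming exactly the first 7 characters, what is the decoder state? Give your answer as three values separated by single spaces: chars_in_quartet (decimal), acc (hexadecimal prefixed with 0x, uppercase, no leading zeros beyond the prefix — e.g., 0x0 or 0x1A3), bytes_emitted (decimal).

Answer: 3 0x21B3F 3

Derivation:
After char 0 ('r'=43): chars_in_quartet=1 acc=0x2B bytes_emitted=0
After char 1 ('q'=42): chars_in_quartet=2 acc=0xAEA bytes_emitted=0
After char 2 ('R'=17): chars_in_quartet=3 acc=0x2BA91 bytes_emitted=0
After char 3 ('B'=1): chars_in_quartet=4 acc=0xAEA441 -> emit AE A4 41, reset; bytes_emitted=3
After char 4 ('h'=33): chars_in_quartet=1 acc=0x21 bytes_emitted=3
After char 5 ('s'=44): chars_in_quartet=2 acc=0x86C bytes_emitted=3
After char 6 ('/'=63): chars_in_quartet=3 acc=0x21B3F bytes_emitted=3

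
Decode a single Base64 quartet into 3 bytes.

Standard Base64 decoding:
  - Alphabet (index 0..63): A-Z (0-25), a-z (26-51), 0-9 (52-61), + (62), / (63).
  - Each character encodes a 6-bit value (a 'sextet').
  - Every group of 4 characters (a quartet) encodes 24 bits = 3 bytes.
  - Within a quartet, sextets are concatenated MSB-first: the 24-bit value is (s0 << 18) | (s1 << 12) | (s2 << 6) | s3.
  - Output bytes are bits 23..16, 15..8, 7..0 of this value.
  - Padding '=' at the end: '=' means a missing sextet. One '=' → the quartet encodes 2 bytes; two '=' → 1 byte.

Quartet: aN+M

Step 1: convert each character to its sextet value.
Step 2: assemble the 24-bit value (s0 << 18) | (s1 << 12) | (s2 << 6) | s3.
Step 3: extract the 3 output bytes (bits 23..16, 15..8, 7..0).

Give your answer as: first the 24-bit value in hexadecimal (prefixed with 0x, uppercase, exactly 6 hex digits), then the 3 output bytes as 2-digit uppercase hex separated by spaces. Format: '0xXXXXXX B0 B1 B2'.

Answer: 0x68DF8C 68 DF 8C

Derivation:
Sextets: a=26, N=13, +=62, M=12
24-bit: (26<<18) | (13<<12) | (62<<6) | 12
      = 0x680000 | 0x00D000 | 0x000F80 | 0x00000C
      = 0x68DF8C
Bytes: (v>>16)&0xFF=68, (v>>8)&0xFF=DF, v&0xFF=8C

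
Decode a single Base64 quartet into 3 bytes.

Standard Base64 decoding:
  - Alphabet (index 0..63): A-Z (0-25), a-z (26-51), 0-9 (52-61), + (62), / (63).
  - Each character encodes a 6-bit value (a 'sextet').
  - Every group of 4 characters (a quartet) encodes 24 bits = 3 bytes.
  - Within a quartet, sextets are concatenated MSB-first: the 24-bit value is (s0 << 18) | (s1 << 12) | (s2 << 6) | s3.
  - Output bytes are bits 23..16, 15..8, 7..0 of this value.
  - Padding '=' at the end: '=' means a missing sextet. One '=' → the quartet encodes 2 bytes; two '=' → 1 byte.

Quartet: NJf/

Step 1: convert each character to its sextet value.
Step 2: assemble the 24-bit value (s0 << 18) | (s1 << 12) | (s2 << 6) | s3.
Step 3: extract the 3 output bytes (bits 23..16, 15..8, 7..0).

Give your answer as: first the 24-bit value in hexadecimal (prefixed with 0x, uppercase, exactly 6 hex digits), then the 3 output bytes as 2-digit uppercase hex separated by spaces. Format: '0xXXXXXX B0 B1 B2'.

Sextets: N=13, J=9, f=31, /=63
24-bit: (13<<18) | (9<<12) | (31<<6) | 63
      = 0x340000 | 0x009000 | 0x0007C0 | 0x00003F
      = 0x3497FF
Bytes: (v>>16)&0xFF=34, (v>>8)&0xFF=97, v&0xFF=FF

Answer: 0x3497FF 34 97 FF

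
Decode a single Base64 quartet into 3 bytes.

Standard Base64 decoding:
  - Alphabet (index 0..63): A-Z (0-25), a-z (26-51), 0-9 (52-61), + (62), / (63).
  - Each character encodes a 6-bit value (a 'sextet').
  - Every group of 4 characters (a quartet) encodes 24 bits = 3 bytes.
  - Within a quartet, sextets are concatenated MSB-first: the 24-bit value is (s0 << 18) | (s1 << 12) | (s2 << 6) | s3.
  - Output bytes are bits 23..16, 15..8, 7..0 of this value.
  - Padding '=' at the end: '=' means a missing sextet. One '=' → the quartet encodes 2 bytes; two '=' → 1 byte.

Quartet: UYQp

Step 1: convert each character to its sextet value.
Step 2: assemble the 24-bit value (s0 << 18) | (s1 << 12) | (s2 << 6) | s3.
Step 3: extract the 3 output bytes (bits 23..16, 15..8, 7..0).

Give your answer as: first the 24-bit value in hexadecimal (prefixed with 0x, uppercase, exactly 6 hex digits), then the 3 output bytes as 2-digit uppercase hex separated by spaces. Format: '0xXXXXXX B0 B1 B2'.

Sextets: U=20, Y=24, Q=16, p=41
24-bit: (20<<18) | (24<<12) | (16<<6) | 41
      = 0x500000 | 0x018000 | 0x000400 | 0x000029
      = 0x518429
Bytes: (v>>16)&0xFF=51, (v>>8)&0xFF=84, v&0xFF=29

Answer: 0x518429 51 84 29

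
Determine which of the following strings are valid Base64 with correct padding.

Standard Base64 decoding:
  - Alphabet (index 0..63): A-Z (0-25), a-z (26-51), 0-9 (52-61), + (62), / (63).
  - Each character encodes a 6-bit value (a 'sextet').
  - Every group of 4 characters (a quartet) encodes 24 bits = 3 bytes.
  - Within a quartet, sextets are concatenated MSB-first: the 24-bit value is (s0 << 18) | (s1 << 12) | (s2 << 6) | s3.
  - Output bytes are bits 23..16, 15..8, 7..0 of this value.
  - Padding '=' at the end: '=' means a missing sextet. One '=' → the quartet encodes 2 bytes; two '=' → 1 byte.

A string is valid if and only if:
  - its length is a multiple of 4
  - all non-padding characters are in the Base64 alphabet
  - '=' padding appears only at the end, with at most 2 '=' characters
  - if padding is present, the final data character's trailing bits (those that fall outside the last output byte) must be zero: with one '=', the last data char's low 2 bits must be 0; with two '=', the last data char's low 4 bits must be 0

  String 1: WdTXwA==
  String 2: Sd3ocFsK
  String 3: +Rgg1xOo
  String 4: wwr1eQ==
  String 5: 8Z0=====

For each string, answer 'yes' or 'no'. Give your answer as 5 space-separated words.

String 1: 'WdTXwA==' → valid
String 2: 'Sd3ocFsK' → valid
String 3: '+Rgg1xOo' → valid
String 4: 'wwr1eQ==' → valid
String 5: '8Z0=====' → invalid (5 pad chars (max 2))

Answer: yes yes yes yes no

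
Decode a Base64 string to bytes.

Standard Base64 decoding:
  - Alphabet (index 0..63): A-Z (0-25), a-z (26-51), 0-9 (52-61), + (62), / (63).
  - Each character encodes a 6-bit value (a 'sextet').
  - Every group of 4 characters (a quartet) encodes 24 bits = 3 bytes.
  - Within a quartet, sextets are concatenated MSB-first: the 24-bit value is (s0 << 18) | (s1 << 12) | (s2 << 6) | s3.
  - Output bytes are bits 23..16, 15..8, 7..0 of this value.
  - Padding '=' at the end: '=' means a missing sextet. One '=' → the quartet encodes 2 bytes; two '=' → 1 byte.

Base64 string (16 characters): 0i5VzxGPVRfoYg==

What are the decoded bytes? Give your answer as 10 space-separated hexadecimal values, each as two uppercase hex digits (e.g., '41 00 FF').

Answer: D2 2E 55 CF 11 8F 55 17 E8 62

Derivation:
After char 0 ('0'=52): chars_in_quartet=1 acc=0x34 bytes_emitted=0
After char 1 ('i'=34): chars_in_quartet=2 acc=0xD22 bytes_emitted=0
After char 2 ('5'=57): chars_in_quartet=3 acc=0x348B9 bytes_emitted=0
After char 3 ('V'=21): chars_in_quartet=4 acc=0xD22E55 -> emit D2 2E 55, reset; bytes_emitted=3
After char 4 ('z'=51): chars_in_quartet=1 acc=0x33 bytes_emitted=3
After char 5 ('x'=49): chars_in_quartet=2 acc=0xCF1 bytes_emitted=3
After char 6 ('G'=6): chars_in_quartet=3 acc=0x33C46 bytes_emitted=3
After char 7 ('P'=15): chars_in_quartet=4 acc=0xCF118F -> emit CF 11 8F, reset; bytes_emitted=6
After char 8 ('V'=21): chars_in_quartet=1 acc=0x15 bytes_emitted=6
After char 9 ('R'=17): chars_in_quartet=2 acc=0x551 bytes_emitted=6
After char 10 ('f'=31): chars_in_quartet=3 acc=0x1545F bytes_emitted=6
After char 11 ('o'=40): chars_in_quartet=4 acc=0x5517E8 -> emit 55 17 E8, reset; bytes_emitted=9
After char 12 ('Y'=24): chars_in_quartet=1 acc=0x18 bytes_emitted=9
After char 13 ('g'=32): chars_in_quartet=2 acc=0x620 bytes_emitted=9
Padding '==': partial quartet acc=0x620 -> emit 62; bytes_emitted=10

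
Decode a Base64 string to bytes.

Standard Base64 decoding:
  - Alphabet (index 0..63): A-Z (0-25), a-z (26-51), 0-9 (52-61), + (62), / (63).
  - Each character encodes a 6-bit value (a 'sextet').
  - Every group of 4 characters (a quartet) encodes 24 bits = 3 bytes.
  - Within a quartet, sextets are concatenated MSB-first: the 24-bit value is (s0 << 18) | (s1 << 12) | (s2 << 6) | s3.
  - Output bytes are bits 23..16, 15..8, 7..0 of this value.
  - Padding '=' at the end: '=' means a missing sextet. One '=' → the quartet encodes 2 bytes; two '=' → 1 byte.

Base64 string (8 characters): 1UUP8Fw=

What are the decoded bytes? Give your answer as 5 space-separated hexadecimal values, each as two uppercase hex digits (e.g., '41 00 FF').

Answer: D5 45 0F F0 5C

Derivation:
After char 0 ('1'=53): chars_in_quartet=1 acc=0x35 bytes_emitted=0
After char 1 ('U'=20): chars_in_quartet=2 acc=0xD54 bytes_emitted=0
After char 2 ('U'=20): chars_in_quartet=3 acc=0x35514 bytes_emitted=0
After char 3 ('P'=15): chars_in_quartet=4 acc=0xD5450F -> emit D5 45 0F, reset; bytes_emitted=3
After char 4 ('8'=60): chars_in_quartet=1 acc=0x3C bytes_emitted=3
After char 5 ('F'=5): chars_in_quartet=2 acc=0xF05 bytes_emitted=3
After char 6 ('w'=48): chars_in_quartet=3 acc=0x3C170 bytes_emitted=3
Padding '=': partial quartet acc=0x3C170 -> emit F0 5C; bytes_emitted=5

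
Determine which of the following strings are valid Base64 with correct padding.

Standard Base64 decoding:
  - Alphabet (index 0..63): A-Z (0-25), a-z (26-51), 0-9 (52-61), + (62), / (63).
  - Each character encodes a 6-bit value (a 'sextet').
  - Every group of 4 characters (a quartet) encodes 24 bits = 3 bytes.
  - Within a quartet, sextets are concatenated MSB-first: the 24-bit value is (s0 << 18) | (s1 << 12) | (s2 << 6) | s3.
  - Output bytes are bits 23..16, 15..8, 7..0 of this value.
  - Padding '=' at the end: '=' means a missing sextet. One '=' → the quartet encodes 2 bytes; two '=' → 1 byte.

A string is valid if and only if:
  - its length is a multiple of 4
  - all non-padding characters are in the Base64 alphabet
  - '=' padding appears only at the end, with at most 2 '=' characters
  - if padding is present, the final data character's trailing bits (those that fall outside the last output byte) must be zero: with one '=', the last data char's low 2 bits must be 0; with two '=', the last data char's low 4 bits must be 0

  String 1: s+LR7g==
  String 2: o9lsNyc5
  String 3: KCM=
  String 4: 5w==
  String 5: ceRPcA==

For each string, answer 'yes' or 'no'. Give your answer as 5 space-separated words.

String 1: 's+LR7g==' → valid
String 2: 'o9lsNyc5' → valid
String 3: 'KCM=' → valid
String 4: '5w==' → valid
String 5: 'ceRPcA==' → valid

Answer: yes yes yes yes yes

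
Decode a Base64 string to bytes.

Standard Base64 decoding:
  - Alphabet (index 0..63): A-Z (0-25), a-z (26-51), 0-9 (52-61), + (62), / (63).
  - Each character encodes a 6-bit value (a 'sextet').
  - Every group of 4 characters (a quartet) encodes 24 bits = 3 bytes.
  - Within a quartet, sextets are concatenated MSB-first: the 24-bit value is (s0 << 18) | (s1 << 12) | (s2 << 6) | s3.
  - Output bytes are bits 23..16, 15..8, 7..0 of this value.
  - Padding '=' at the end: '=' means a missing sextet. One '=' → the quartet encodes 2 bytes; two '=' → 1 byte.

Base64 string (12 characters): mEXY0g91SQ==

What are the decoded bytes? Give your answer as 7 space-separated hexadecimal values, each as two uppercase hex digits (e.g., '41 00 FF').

After char 0 ('m'=38): chars_in_quartet=1 acc=0x26 bytes_emitted=0
After char 1 ('E'=4): chars_in_quartet=2 acc=0x984 bytes_emitted=0
After char 2 ('X'=23): chars_in_quartet=3 acc=0x26117 bytes_emitted=0
After char 3 ('Y'=24): chars_in_quartet=4 acc=0x9845D8 -> emit 98 45 D8, reset; bytes_emitted=3
After char 4 ('0'=52): chars_in_quartet=1 acc=0x34 bytes_emitted=3
After char 5 ('g'=32): chars_in_quartet=2 acc=0xD20 bytes_emitted=3
After char 6 ('9'=61): chars_in_quartet=3 acc=0x3483D bytes_emitted=3
After char 7 ('1'=53): chars_in_quartet=4 acc=0xD20F75 -> emit D2 0F 75, reset; bytes_emitted=6
After char 8 ('S'=18): chars_in_quartet=1 acc=0x12 bytes_emitted=6
After char 9 ('Q'=16): chars_in_quartet=2 acc=0x490 bytes_emitted=6
Padding '==': partial quartet acc=0x490 -> emit 49; bytes_emitted=7

Answer: 98 45 D8 D2 0F 75 49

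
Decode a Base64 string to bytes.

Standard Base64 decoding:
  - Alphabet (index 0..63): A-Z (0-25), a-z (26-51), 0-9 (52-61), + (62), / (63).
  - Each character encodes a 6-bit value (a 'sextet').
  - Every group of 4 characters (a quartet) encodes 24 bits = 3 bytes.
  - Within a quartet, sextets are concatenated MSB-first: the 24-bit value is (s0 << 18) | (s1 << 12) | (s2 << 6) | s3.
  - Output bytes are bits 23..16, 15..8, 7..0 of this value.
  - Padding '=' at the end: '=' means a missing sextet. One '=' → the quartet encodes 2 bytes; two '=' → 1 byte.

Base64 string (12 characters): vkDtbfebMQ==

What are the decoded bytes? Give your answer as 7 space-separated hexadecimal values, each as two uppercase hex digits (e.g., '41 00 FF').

Answer: BE 40 ED 6D F7 9B 31

Derivation:
After char 0 ('v'=47): chars_in_quartet=1 acc=0x2F bytes_emitted=0
After char 1 ('k'=36): chars_in_quartet=2 acc=0xBE4 bytes_emitted=0
After char 2 ('D'=3): chars_in_quartet=3 acc=0x2F903 bytes_emitted=0
After char 3 ('t'=45): chars_in_quartet=4 acc=0xBE40ED -> emit BE 40 ED, reset; bytes_emitted=3
After char 4 ('b'=27): chars_in_quartet=1 acc=0x1B bytes_emitted=3
After char 5 ('f'=31): chars_in_quartet=2 acc=0x6DF bytes_emitted=3
After char 6 ('e'=30): chars_in_quartet=3 acc=0x1B7DE bytes_emitted=3
After char 7 ('b'=27): chars_in_quartet=4 acc=0x6DF79B -> emit 6D F7 9B, reset; bytes_emitted=6
After char 8 ('M'=12): chars_in_quartet=1 acc=0xC bytes_emitted=6
After char 9 ('Q'=16): chars_in_quartet=2 acc=0x310 bytes_emitted=6
Padding '==': partial quartet acc=0x310 -> emit 31; bytes_emitted=7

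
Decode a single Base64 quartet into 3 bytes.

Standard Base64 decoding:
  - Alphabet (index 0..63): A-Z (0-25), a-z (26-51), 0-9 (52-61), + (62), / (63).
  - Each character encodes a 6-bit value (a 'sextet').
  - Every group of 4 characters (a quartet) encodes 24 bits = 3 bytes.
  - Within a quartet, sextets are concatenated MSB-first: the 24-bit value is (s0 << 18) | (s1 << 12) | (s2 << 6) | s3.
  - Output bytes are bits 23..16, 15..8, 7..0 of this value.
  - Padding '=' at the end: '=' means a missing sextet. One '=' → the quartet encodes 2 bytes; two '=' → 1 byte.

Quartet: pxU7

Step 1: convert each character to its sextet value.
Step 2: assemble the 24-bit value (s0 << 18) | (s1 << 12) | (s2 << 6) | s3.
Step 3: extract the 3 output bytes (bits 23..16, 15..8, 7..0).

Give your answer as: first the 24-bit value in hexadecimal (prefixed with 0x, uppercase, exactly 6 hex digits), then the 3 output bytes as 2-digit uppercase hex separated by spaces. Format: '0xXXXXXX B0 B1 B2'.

Answer: 0xA7153B A7 15 3B

Derivation:
Sextets: p=41, x=49, U=20, 7=59
24-bit: (41<<18) | (49<<12) | (20<<6) | 59
      = 0xA40000 | 0x031000 | 0x000500 | 0x00003B
      = 0xA7153B
Bytes: (v>>16)&0xFF=A7, (v>>8)&0xFF=15, v&0xFF=3B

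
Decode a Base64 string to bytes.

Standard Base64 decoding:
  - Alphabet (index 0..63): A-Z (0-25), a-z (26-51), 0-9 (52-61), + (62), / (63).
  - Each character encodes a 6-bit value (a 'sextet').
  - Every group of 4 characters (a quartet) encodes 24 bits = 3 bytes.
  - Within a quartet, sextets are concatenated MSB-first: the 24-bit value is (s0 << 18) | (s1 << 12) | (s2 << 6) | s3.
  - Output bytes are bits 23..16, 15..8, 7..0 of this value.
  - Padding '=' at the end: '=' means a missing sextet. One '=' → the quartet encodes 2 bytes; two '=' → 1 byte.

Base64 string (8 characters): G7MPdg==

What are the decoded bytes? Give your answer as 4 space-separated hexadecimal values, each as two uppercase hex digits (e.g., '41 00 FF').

After char 0 ('G'=6): chars_in_quartet=1 acc=0x6 bytes_emitted=0
After char 1 ('7'=59): chars_in_quartet=2 acc=0x1BB bytes_emitted=0
After char 2 ('M'=12): chars_in_quartet=3 acc=0x6ECC bytes_emitted=0
After char 3 ('P'=15): chars_in_quartet=4 acc=0x1BB30F -> emit 1B B3 0F, reset; bytes_emitted=3
After char 4 ('d'=29): chars_in_quartet=1 acc=0x1D bytes_emitted=3
After char 5 ('g'=32): chars_in_quartet=2 acc=0x760 bytes_emitted=3
Padding '==': partial quartet acc=0x760 -> emit 76; bytes_emitted=4

Answer: 1B B3 0F 76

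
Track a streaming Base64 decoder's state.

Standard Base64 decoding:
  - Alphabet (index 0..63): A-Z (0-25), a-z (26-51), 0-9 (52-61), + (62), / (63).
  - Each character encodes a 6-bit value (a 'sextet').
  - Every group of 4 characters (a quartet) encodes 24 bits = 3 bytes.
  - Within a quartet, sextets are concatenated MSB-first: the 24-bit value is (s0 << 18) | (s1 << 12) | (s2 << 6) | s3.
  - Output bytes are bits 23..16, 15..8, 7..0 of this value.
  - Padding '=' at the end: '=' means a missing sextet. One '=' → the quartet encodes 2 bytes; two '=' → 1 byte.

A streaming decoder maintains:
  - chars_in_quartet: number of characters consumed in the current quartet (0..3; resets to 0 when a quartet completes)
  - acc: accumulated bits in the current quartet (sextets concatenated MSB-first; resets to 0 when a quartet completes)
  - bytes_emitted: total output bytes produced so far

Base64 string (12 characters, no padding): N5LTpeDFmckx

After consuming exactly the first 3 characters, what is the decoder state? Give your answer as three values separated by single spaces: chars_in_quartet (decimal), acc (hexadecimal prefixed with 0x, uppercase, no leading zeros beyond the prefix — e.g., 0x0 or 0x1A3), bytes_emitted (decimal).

Answer: 3 0xDE4B 0

Derivation:
After char 0 ('N'=13): chars_in_quartet=1 acc=0xD bytes_emitted=0
After char 1 ('5'=57): chars_in_quartet=2 acc=0x379 bytes_emitted=0
After char 2 ('L'=11): chars_in_quartet=3 acc=0xDE4B bytes_emitted=0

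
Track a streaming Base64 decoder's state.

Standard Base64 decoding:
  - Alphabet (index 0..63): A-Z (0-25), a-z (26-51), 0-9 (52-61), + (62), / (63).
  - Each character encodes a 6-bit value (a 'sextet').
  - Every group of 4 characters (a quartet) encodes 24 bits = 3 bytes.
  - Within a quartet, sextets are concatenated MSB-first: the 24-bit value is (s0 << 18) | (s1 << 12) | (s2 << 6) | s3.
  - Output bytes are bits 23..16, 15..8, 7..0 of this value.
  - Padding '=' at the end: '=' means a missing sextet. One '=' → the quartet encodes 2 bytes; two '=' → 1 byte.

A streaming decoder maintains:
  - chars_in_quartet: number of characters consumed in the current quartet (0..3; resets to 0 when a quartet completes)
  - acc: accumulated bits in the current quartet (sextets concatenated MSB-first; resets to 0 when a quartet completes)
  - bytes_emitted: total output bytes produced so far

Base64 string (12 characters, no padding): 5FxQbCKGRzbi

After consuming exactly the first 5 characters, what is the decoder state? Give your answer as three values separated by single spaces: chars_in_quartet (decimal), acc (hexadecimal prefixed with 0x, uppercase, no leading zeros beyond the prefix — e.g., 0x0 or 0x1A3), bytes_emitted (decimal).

Answer: 1 0x1B 3

Derivation:
After char 0 ('5'=57): chars_in_quartet=1 acc=0x39 bytes_emitted=0
After char 1 ('F'=5): chars_in_quartet=2 acc=0xE45 bytes_emitted=0
After char 2 ('x'=49): chars_in_quartet=3 acc=0x39171 bytes_emitted=0
After char 3 ('Q'=16): chars_in_quartet=4 acc=0xE45C50 -> emit E4 5C 50, reset; bytes_emitted=3
After char 4 ('b'=27): chars_in_quartet=1 acc=0x1B bytes_emitted=3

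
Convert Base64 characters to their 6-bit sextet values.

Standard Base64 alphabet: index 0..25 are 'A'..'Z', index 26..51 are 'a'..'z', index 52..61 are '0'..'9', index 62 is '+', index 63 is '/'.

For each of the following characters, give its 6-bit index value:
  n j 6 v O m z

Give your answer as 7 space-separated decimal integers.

Answer: 39 35 58 47 14 38 51

Derivation:
'n': a..z range, 26 + ord('n') − ord('a') = 39
'j': a..z range, 26 + ord('j') − ord('a') = 35
'6': 0..9 range, 52 + ord('6') − ord('0') = 58
'v': a..z range, 26 + ord('v') − ord('a') = 47
'O': A..Z range, ord('O') − ord('A') = 14
'm': a..z range, 26 + ord('m') − ord('a') = 38
'z': a..z range, 26 + ord('z') − ord('a') = 51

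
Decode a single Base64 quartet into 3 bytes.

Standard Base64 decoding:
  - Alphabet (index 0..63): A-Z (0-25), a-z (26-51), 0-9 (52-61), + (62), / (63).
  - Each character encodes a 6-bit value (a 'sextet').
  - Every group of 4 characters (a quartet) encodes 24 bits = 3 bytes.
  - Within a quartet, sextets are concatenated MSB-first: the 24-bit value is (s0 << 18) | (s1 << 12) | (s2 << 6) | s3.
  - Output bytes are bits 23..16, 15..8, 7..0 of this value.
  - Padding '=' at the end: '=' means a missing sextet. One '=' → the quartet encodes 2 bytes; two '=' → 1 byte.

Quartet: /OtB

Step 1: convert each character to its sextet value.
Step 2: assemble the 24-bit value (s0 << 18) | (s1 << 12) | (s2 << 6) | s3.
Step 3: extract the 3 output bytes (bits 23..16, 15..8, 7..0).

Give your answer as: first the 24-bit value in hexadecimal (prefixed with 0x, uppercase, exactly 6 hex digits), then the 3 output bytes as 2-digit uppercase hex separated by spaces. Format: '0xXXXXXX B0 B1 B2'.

Answer: 0xFCEB41 FC EB 41

Derivation:
Sextets: /=63, O=14, t=45, B=1
24-bit: (63<<18) | (14<<12) | (45<<6) | 1
      = 0xFC0000 | 0x00E000 | 0x000B40 | 0x000001
      = 0xFCEB41
Bytes: (v>>16)&0xFF=FC, (v>>8)&0xFF=EB, v&0xFF=41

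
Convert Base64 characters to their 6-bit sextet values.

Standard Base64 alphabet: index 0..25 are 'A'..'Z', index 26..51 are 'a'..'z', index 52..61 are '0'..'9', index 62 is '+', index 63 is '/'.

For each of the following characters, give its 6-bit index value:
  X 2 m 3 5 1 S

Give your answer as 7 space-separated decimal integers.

Answer: 23 54 38 55 57 53 18

Derivation:
'X': A..Z range, ord('X') − ord('A') = 23
'2': 0..9 range, 52 + ord('2') − ord('0') = 54
'm': a..z range, 26 + ord('m') − ord('a') = 38
'3': 0..9 range, 52 + ord('3') − ord('0') = 55
'5': 0..9 range, 52 + ord('5') − ord('0') = 57
'1': 0..9 range, 52 + ord('1') − ord('0') = 53
'S': A..Z range, ord('S') − ord('A') = 18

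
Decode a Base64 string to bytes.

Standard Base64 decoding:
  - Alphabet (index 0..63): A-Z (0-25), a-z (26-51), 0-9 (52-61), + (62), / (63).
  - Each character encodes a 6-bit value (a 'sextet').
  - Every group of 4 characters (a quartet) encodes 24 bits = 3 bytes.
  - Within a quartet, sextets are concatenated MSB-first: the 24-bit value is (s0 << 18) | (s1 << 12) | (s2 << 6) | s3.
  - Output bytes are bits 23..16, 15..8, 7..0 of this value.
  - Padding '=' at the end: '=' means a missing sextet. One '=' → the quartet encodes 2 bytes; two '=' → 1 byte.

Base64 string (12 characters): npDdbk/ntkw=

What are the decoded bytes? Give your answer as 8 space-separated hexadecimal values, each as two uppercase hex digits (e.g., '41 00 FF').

After char 0 ('n'=39): chars_in_quartet=1 acc=0x27 bytes_emitted=0
After char 1 ('p'=41): chars_in_quartet=2 acc=0x9E9 bytes_emitted=0
After char 2 ('D'=3): chars_in_quartet=3 acc=0x27A43 bytes_emitted=0
After char 3 ('d'=29): chars_in_quartet=4 acc=0x9E90DD -> emit 9E 90 DD, reset; bytes_emitted=3
After char 4 ('b'=27): chars_in_quartet=1 acc=0x1B bytes_emitted=3
After char 5 ('k'=36): chars_in_quartet=2 acc=0x6E4 bytes_emitted=3
After char 6 ('/'=63): chars_in_quartet=3 acc=0x1B93F bytes_emitted=3
After char 7 ('n'=39): chars_in_quartet=4 acc=0x6E4FE7 -> emit 6E 4F E7, reset; bytes_emitted=6
After char 8 ('t'=45): chars_in_quartet=1 acc=0x2D bytes_emitted=6
After char 9 ('k'=36): chars_in_quartet=2 acc=0xB64 bytes_emitted=6
After char 10 ('w'=48): chars_in_quartet=3 acc=0x2D930 bytes_emitted=6
Padding '=': partial quartet acc=0x2D930 -> emit B6 4C; bytes_emitted=8

Answer: 9E 90 DD 6E 4F E7 B6 4C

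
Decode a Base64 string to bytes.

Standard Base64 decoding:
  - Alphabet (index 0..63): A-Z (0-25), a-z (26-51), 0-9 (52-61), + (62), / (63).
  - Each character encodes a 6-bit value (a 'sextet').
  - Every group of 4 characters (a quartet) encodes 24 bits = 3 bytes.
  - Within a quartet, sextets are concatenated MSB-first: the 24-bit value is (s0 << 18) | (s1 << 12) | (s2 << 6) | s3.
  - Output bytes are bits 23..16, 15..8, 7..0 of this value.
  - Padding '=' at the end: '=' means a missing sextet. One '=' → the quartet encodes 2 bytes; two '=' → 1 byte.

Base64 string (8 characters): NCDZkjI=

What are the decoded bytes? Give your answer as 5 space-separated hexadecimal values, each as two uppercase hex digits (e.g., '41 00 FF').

Answer: 34 20 D9 92 32

Derivation:
After char 0 ('N'=13): chars_in_quartet=1 acc=0xD bytes_emitted=0
After char 1 ('C'=2): chars_in_quartet=2 acc=0x342 bytes_emitted=0
After char 2 ('D'=3): chars_in_quartet=3 acc=0xD083 bytes_emitted=0
After char 3 ('Z'=25): chars_in_quartet=4 acc=0x3420D9 -> emit 34 20 D9, reset; bytes_emitted=3
After char 4 ('k'=36): chars_in_quartet=1 acc=0x24 bytes_emitted=3
After char 5 ('j'=35): chars_in_quartet=2 acc=0x923 bytes_emitted=3
After char 6 ('I'=8): chars_in_quartet=3 acc=0x248C8 bytes_emitted=3
Padding '=': partial quartet acc=0x248C8 -> emit 92 32; bytes_emitted=5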